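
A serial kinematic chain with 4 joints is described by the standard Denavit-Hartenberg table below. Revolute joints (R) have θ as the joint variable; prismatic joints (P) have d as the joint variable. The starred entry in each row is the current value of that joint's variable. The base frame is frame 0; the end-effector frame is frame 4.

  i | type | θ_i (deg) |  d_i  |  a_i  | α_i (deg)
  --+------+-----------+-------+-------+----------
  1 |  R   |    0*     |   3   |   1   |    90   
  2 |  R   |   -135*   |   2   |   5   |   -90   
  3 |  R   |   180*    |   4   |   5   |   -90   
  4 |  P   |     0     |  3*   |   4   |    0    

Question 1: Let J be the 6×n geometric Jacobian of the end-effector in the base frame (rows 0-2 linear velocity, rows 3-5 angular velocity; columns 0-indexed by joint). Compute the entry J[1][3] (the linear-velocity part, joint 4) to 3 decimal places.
prismatic axis z_3 = (0.0000,-1.0000,0.0000)
J_v[:, 3] = z_3; J_ω[:, 3] = (0,0,0)
entry J[1][3] = -1.0000

-1.000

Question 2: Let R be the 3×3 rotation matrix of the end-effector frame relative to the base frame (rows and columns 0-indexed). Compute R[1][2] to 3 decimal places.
End-effector z-axis (col 2 of R) = (0.0000,-1.0000,0.0000)
R[1][2] = -1.0000

-1.000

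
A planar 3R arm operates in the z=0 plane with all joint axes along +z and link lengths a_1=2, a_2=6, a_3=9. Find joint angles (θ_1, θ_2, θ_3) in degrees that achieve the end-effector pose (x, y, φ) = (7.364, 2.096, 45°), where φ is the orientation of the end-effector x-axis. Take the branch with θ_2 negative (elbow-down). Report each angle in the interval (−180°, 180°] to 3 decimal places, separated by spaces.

wrist centre = target − a_3·(cos φ, sin φ) = (1.0000, -4.2680)
cos θ_2 = (19.2156−2²−6²)/(2·2·6) = -0.8660; θ_2 = -149.9991° (elbow-down)
β = atan2(-4.2680,1.0000) = -76.8128°; ψ = atan2(-3.0001,-3.1961) = -136.8121°
θ_1 = β − ψ = 59.9993°
θ_3 = φ − θ_1 − θ_2 = 134.9998° (wrapped to (-180°,180°])

59.999 -149.999 135.000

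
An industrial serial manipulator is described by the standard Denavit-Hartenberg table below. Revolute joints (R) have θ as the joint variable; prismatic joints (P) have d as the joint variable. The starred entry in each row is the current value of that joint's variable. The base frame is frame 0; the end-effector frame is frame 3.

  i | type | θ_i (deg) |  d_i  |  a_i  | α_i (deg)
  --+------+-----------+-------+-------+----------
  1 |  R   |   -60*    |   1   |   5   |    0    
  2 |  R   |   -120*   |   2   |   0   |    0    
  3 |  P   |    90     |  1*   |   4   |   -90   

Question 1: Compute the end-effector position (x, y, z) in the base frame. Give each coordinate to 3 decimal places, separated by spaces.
2.500 -8.330 4.000

after link 1: o_1 = (2.5000, -4.3301, 1.0000)
after link 2: o_2 = (2.5000, -4.3301, 3.0000)
after link 3: o_3 = (2.5000, -8.3301, 4.0000)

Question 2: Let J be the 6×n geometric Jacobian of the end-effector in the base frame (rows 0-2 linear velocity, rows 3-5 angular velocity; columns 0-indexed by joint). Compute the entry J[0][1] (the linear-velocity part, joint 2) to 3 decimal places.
4.000

axis z_1 = (0.0000,0.0000,1.0000); lever o_n−o_1 = (0.0000,-4.0000,3.0000)
cross product → J_v[:, 1] = (4.0000,0.0000,-0.0000)
J_ω[:, 1] = z_1
entry J[0][1] = 4.0000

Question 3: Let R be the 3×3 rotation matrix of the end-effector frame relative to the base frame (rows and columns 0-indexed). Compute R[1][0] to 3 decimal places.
End-effector x-axis (col 0 of R) = (0.0000,-1.0000,0.0000)
R[1][0] = -1.0000

-1.000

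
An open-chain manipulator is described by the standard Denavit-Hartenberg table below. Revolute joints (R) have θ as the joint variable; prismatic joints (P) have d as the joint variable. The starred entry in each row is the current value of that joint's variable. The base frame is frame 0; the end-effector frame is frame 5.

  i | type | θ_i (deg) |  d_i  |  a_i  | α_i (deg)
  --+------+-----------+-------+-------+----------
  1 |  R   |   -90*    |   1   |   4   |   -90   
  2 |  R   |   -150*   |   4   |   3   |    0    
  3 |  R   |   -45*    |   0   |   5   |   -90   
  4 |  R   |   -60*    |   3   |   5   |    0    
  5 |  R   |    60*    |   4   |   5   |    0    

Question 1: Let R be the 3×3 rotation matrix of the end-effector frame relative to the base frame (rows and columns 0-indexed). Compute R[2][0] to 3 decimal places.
End-effector x-axis (col 0 of R) = (0.0000,0.9659,-0.2588)
R[2][0] = -0.2588

-0.259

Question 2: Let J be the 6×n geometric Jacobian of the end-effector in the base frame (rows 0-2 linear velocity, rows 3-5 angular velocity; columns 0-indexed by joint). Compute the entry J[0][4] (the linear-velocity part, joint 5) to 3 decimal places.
-5.000

axis z_4 = (-0.0000,0.2588,0.9659); lever o_n−o_4 = (0.0000,5.8649,2.5696)
cross product → J_v[:, 4] = (-5.0000,0.0000,-0.0000)
J_ω[:, 4] = z_4
entry J[0][4] = -5.0000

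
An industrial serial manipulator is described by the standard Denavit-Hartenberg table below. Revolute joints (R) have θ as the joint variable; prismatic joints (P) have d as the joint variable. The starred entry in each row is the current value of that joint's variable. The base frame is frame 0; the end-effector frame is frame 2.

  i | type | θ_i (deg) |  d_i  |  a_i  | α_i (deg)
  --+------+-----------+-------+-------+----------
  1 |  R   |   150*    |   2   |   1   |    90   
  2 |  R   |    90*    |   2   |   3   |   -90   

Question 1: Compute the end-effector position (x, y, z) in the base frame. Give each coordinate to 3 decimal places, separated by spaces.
after link 1: o_1 = (-0.8660, 0.5000, 2.0000)
after link 2: o_2 = (0.1340, 2.2321, 5.0000)

0.134 2.232 5.000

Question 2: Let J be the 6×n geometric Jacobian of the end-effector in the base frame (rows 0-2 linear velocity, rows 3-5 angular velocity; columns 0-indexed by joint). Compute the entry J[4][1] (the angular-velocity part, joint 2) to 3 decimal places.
0.866

axis z_1 = (0.5000,0.8660,0.0000); lever o_n−o_1 = (1.0000,1.7321,3.0000)
cross product → J_v[:, 1] = (2.5981,-1.5000,0.0000)
J_ω[:, 1] = z_1
entry J[4][1] = 0.8660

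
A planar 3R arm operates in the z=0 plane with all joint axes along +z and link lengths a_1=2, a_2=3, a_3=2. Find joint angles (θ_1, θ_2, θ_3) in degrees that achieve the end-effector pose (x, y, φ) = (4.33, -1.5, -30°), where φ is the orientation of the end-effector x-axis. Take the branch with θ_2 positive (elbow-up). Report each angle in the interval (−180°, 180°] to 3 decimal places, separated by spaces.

-90.004 120.004 -60.000

wrist centre = target − a_3·(cos φ, sin φ) = (2.5979, -0.5000)
cos θ_2 = (6.9993−2²−3²)/(2·2·3) = -0.5001; θ_2 = 120.0036° (elbow-up)
β = atan2(-0.5000,2.5979) = -10.8939°; ψ = atan2(2.5980,0.4998) = 79.1097°
θ_1 = β − ψ = -90.0036°
θ_3 = φ − θ_1 − θ_2 = -60.0000° (wrapped to (-180°,180°])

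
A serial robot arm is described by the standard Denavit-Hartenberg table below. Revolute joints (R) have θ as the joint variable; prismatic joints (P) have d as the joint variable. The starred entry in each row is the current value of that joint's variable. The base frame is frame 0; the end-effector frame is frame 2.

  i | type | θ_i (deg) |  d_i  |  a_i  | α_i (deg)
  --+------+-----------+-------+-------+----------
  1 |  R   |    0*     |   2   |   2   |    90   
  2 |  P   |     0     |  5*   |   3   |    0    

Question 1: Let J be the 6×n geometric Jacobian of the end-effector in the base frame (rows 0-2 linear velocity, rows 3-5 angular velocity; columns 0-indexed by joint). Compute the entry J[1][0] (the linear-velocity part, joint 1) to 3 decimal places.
axis z_0 = ẑ; lever o_n−o_0 = (5.0000,-5.0000,2.0000)
cross product → J_v[:, 0] = (5.0000,5.0000,-0.0000)
J_ω[:, 0] = z_0
entry J[1][0] = 5.0000

5.000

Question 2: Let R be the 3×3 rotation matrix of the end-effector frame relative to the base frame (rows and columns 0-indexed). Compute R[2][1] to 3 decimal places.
1.000

End-effector y-axis (col 1 of R) = (0.0000,0.0000,1.0000)
R[2][1] = 1.0000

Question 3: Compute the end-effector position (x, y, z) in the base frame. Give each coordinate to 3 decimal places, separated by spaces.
5.000 -5.000 2.000

after link 1: o_1 = (2.0000, 0.0000, 2.0000)
after link 2: o_2 = (5.0000, -5.0000, 2.0000)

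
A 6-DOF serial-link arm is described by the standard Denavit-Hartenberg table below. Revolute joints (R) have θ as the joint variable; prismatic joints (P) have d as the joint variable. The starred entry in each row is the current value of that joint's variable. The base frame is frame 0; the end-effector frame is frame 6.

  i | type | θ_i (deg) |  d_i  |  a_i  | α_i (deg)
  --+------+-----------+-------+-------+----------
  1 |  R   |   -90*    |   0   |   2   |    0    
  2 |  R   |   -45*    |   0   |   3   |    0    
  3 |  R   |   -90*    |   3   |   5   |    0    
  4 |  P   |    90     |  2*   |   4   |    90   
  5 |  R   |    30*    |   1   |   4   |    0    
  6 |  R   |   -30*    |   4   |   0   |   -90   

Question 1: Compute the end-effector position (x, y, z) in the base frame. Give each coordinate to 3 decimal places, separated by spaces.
-14.470 -2.328 7.000

after link 1: o_1 = (0.0000, -2.0000, 0.0000)
after link 2: o_2 = (-2.1213, -4.1213, 0.0000)
after link 3: o_3 = (-5.6569, -0.5858, 3.0000)
after link 4: o_4 = (-8.4853, -3.4142, 5.0000)
after link 5: o_5 = (-11.6419, -5.1566, 7.0000)
after link 6: o_6 = (-14.4703, -2.3282, 7.0000)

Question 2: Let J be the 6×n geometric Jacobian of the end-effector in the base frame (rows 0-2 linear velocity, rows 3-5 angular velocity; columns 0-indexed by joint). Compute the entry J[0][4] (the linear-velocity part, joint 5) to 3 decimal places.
1.414

axis z_4 = (-0.7071,0.7071,0.0000); lever o_n−o_4 = (-5.9850,1.0860,2.0000)
cross product → J_v[:, 4] = (1.4142,1.4142,3.4641)
J_ω[:, 4] = z_4
entry J[0][4] = 1.4142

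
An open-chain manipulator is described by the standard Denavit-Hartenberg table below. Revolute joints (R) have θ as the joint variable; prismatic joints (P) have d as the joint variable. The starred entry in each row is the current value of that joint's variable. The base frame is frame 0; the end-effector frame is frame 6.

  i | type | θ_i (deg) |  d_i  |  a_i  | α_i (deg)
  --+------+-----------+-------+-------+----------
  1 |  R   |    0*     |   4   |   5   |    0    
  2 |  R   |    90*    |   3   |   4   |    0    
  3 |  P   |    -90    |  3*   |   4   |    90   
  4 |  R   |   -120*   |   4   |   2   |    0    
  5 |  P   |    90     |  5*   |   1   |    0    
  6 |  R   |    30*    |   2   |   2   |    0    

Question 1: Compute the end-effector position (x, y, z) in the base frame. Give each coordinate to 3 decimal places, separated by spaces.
after link 1: o_1 = (5.0000, 0.0000, 4.0000)
after link 2: o_2 = (5.0000, 4.0000, 7.0000)
after link 3: o_3 = (9.0000, 4.0000, 10.0000)
after link 4: o_4 = (8.0000, -0.0000, 8.2679)
after link 5: o_5 = (8.8660, -5.0000, 7.7679)
after link 6: o_6 = (10.8660, -7.0000, 7.7679)

10.866 -7.000 7.768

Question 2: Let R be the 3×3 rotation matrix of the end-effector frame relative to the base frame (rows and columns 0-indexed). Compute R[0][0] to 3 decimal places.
1.000

End-effector x-axis (col 0 of R) = (1.0000,0.0000,0.0000)
R[0][0] = 1.0000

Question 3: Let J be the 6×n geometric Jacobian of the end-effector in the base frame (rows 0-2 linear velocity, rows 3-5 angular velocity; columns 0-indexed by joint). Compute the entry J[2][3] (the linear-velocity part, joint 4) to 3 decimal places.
1.866

axis z_3 = (0.0000,-1.0000,0.0000); lever o_n−o_3 = (1.8660,-11.0000,-2.2321)
cross product → J_v[:, 3] = (2.2321,0.0000,1.8660)
J_ω[:, 3] = z_3
entry J[2][3] = 1.8660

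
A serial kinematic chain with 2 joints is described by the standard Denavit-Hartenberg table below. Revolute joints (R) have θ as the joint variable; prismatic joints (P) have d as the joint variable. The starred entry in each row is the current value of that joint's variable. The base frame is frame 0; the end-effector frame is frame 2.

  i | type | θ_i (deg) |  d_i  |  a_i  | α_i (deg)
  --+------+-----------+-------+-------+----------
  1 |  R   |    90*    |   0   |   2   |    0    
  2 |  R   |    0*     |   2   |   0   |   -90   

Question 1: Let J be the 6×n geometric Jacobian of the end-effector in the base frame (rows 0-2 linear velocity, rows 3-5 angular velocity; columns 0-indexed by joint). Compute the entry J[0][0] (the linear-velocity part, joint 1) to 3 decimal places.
-2.000

axis z_0 = ẑ; lever o_n−o_0 = (0.0000,2.0000,2.0000)
cross product → J_v[:, 0] = (-2.0000,0.0000,0.0000)
J_ω[:, 0] = z_0
entry J[0][0] = -2.0000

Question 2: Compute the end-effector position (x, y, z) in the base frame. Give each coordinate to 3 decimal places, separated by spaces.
after link 1: o_1 = (0.0000, 2.0000, 0.0000)
after link 2: o_2 = (0.0000, 2.0000, 2.0000)

0.000 2.000 2.000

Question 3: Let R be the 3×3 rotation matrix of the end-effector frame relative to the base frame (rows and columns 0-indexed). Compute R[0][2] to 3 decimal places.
End-effector z-axis (col 2 of R) = (-1.0000,0.0000,0.0000)
R[0][2] = -1.0000

-1.000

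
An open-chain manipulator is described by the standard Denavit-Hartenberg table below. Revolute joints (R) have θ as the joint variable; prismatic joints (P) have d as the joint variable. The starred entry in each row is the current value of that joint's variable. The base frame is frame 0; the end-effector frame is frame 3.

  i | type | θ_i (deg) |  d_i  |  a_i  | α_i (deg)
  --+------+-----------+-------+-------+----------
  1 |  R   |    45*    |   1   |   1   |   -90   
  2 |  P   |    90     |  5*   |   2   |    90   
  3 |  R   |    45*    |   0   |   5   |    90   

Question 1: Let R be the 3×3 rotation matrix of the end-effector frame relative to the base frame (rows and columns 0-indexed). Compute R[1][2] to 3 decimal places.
End-effector z-axis (col 2 of R) = (0.5000,-0.5000,-0.7071)
R[1][2] = -0.5000

-0.500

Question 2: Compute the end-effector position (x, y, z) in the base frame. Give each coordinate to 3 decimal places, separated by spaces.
after link 1: o_1 = (0.7071, 0.7071, 1.0000)
after link 2: o_2 = (-2.8284, 4.2426, -1.0000)
after link 3: o_3 = (-5.3284, 6.7426, -4.5355)

-5.328 6.743 -4.536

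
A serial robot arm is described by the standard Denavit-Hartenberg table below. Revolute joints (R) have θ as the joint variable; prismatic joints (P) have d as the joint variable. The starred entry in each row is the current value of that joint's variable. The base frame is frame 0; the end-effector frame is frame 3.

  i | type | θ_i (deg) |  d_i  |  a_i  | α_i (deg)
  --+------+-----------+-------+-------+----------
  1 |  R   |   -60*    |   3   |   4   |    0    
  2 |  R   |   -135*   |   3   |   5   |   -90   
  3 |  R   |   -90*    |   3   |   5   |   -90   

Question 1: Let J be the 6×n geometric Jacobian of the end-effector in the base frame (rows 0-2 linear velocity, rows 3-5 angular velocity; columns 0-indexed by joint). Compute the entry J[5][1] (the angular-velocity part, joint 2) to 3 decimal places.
axis z_1 = (0.0000,0.0000,1.0000); lever o_n−o_1 = (-5.6061,-1.6037,8.0000)
cross product → J_v[:, 1] = (1.6037,-5.6061,0.0000)
J_ω[:, 1] = z_1
entry J[5][1] = 1.0000

1.000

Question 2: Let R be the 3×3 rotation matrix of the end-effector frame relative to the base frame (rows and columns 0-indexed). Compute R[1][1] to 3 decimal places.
End-effector y-axis (col 1 of R) = (0.2588,0.9659,-0.0000)
R[1][1] = 0.9659

0.966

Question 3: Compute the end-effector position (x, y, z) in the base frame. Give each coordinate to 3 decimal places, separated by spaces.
-3.606 -5.068 11.000

after link 1: o_1 = (2.0000, -3.4641, 3.0000)
after link 2: o_2 = (-2.8296, -2.1700, 6.0000)
after link 3: o_3 = (-3.6061, -5.0678, 11.0000)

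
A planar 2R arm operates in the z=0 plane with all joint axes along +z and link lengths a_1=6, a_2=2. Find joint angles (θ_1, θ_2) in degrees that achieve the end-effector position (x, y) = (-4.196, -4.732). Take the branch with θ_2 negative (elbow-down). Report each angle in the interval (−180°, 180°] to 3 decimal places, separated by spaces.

cos θ_2 = (39.9982−6²−2²)/(2·6·2) = -0.0001; θ_2 = -90.0042° (elbow-down)
β = atan2(-4.7320,-4.1960) = -131.5643°; ψ = atan2(-2.0000,5.9999) = -18.4354°
θ_1 = β − ψ = -113.1290°

-113.129 -90.004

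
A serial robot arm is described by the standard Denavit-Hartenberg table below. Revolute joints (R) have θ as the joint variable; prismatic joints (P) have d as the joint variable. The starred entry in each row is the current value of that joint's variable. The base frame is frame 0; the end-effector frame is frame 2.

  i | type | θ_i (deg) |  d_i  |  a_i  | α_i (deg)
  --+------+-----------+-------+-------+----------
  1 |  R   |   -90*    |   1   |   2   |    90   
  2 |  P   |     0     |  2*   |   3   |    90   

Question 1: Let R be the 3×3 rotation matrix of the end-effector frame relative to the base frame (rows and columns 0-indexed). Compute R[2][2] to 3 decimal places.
-1.000

End-effector z-axis (col 2 of R) = (-0.0000,-0.0000,-1.0000)
R[2][2] = -1.0000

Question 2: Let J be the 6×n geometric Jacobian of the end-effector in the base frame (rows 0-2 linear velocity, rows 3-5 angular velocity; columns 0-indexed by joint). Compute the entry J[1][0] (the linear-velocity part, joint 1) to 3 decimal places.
axis z_0 = ẑ; lever o_n−o_0 = (-2.0000,-5.0000,1.0000)
cross product → J_v[:, 0] = (5.0000,-2.0000,0.0000)
J_ω[:, 0] = z_0
entry J[1][0] = -2.0000

-2.000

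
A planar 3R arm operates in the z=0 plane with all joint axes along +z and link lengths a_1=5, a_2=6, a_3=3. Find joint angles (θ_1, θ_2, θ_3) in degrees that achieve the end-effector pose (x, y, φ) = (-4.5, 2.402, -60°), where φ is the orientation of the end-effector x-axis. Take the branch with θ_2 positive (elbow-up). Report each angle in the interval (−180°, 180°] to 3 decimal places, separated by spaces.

90.000 89.999 120.001

wrist centre = target − a_3·(cos φ, sin φ) = (-6.0000, 5.0001)
cos θ_2 = (61.0008−5²−6²)/(2·5·6) = 0.0000; θ_2 = 89.9993° (elbow-up)
β = atan2(5.0001,-6.0000) = 140.1940°; ψ = atan2(6.0000,5.0001) = 50.1940°
θ_1 = β − ψ = 90.0000°
θ_3 = φ − θ_1 − θ_2 = 120.0007° (wrapped to (-180°,180°])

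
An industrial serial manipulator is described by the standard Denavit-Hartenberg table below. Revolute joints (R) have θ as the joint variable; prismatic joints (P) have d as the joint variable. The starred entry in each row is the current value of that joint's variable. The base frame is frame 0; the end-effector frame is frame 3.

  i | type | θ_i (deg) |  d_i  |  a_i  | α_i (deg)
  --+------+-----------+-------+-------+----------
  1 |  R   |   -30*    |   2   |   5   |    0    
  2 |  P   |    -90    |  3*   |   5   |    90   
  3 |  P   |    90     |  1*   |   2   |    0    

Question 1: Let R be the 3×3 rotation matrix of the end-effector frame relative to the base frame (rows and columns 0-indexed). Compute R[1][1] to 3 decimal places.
0.866

End-effector y-axis (col 1 of R) = (0.5000,0.8660,0.0000)
R[1][1] = 0.8660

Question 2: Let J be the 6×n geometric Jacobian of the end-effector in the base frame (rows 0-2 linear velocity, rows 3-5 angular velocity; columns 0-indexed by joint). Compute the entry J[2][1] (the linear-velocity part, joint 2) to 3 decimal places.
prismatic axis z_1 = (0.0000,0.0000,1.0000)
J_v[:, 1] = z_1; J_ω[:, 1] = (0,0,0)
entry J[2][1] = 1.0000

1.000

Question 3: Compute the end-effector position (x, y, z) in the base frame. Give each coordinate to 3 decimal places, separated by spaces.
after link 1: o_1 = (4.3301, -2.5000, 2.0000)
after link 2: o_2 = (1.8301, -6.8301, 5.0000)
after link 3: o_3 = (0.9641, -6.3301, 7.0000)

0.964 -6.330 7.000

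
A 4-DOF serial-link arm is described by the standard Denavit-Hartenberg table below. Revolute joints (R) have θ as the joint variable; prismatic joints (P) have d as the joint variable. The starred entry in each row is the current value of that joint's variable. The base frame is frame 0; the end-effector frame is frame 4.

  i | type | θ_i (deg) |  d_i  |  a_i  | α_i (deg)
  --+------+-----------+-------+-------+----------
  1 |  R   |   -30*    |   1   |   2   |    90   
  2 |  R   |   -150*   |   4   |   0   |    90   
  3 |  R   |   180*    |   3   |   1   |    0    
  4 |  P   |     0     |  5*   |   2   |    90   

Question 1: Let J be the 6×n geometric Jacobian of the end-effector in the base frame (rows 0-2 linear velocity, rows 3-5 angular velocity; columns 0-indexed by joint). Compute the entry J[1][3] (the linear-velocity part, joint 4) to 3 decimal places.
0.250

prismatic axis z_3 = (-0.4330,0.2500,0.8660)
J_v[:, 3] = z_3; J_ω[:, 3] = (0,0,0)
entry J[1][3] = 0.2500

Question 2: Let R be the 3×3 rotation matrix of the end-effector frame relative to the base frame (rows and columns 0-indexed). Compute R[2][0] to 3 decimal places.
0.500

End-effector x-axis (col 0 of R) = (0.7500,-0.4330,0.5000)
R[2][0] = 0.5000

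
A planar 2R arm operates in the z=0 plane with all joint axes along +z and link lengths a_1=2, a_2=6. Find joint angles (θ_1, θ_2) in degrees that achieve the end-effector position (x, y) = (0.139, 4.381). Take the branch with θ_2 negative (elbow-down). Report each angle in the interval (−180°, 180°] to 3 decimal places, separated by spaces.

-134.986 -150.014

cos θ_2 = (19.2125−2²−6²)/(2·2·6) = -0.8661; θ_2 = -150.0139° (elbow-down)
β = atan2(4.3810,0.1390) = 88.1827°; ψ = atan2(-2.9987,-3.1969) = -136.8317°
θ_1 = β − ψ = 225.0145°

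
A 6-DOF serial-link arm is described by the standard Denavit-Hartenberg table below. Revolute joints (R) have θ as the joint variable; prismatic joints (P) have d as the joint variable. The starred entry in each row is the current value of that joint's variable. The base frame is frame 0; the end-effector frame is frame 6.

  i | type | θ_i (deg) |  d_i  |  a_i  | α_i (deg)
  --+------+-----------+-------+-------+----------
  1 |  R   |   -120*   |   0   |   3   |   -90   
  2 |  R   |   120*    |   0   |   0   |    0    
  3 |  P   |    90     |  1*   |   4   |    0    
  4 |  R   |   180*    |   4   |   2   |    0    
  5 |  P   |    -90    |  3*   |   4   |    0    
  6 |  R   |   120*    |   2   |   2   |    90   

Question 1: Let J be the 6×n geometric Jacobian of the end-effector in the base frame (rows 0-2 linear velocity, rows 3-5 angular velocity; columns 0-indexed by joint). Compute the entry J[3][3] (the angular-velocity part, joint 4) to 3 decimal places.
axis z_3 = (0.8660,-0.5000,0.0000); lever o_n−o_3 = (5.4282,-8.5981,0.7321)
cross product → J_v[:, 3] = (-0.3660,-0.6340,-4.7321)
J_ω[:, 3] = z_3
entry J[3][3] = 0.8660

0.866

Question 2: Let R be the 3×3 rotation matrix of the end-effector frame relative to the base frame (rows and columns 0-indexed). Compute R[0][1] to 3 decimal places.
0.866

End-effector y-axis (col 1 of R) = (0.8660,-0.5000,0.0000)
R[0][1] = 0.8660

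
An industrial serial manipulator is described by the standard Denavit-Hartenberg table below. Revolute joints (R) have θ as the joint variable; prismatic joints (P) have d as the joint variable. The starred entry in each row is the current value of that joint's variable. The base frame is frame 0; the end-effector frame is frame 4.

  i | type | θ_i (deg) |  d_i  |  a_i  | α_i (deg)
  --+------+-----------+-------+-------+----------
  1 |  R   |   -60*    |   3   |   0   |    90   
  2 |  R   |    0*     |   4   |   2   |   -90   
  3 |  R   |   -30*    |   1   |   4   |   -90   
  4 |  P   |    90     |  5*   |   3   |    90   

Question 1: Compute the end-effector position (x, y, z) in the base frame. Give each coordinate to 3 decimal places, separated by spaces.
2.536 -7.732 1.000

after link 1: o_1 = (0.0000, 0.0000, 3.0000)
after link 2: o_2 = (-2.4641, -3.7321, 3.0000)
after link 3: o_3 = (-2.4641, -7.7321, 4.0000)
after link 4: o_4 = (2.5359, -7.7321, 1.0000)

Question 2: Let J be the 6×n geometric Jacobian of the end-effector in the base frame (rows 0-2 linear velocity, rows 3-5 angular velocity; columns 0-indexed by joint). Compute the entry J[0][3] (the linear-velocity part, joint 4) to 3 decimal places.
1.000

prismatic axis z_3 = (1.0000,0.0000,0.0000)
J_v[:, 3] = z_3; J_ω[:, 3] = (0,0,0)
entry J[0][3] = 1.0000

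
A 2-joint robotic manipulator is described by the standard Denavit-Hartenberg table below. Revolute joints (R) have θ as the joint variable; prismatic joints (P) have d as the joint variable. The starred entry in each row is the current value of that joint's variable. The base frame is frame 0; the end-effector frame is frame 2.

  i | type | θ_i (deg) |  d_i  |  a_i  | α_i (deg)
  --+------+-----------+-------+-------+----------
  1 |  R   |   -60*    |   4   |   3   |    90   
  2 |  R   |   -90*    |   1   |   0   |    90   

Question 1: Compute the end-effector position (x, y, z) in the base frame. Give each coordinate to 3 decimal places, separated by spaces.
0.634 -3.098 4.000

after link 1: o_1 = (1.5000, -2.5981, 4.0000)
after link 2: o_2 = (0.6340, -3.0981, 4.0000)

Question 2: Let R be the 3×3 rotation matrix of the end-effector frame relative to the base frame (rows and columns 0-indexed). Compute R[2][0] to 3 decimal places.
-1.000

End-effector x-axis (col 0 of R) = (-0.0000,-0.0000,-1.0000)
R[2][0] = -1.0000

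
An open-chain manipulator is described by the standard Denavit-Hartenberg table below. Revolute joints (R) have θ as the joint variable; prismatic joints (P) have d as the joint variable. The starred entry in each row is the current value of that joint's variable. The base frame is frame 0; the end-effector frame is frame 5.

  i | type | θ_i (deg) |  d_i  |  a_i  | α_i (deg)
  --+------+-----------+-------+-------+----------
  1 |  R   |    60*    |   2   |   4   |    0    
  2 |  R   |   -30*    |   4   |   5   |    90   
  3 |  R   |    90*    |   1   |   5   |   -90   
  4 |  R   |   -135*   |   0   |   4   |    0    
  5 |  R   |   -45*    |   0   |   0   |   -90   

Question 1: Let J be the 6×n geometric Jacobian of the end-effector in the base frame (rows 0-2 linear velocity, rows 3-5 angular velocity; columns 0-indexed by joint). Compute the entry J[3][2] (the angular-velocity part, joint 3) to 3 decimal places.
axis z_2 = (0.5000,-0.8660,0.0000); lever o_n−o_2 = (1.9142,-3.3155,2.1716)
cross product → J_v[:, 2] = (-1.8806,-1.0858,-0.0000)
J_ω[:, 2] = z_2
entry J[3][2] = 0.5000

0.500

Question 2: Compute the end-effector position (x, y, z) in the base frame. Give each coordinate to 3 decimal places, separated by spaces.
8.244 2.649 8.172

after link 1: o_1 = (2.0000, 3.4641, 2.0000)
after link 2: o_2 = (6.3301, 5.9641, 6.0000)
after link 3: o_3 = (6.8301, 5.0981, 11.0000)
after link 4: o_4 = (8.2443, 2.6486, 8.1716)
after link 5: o_5 = (8.2443, 2.6486, 8.1716)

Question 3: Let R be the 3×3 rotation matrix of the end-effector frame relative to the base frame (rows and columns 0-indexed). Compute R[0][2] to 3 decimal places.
End-effector z-axis (col 2 of R) = (0.5000,-0.8660,0.0000)
R[0][2] = 0.5000

0.500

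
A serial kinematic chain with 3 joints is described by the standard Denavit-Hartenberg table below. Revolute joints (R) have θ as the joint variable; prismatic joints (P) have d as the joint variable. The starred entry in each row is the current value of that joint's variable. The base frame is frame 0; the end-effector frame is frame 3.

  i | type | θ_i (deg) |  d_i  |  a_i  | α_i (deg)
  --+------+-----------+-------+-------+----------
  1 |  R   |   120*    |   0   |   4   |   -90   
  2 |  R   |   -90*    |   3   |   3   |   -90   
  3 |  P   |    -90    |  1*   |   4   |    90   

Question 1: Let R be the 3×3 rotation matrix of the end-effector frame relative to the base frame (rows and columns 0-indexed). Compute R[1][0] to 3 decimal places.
End-effector x-axis (col 0 of R) = (-0.8660,-0.5000,0.0000)
R[1][0] = -0.5000

-0.500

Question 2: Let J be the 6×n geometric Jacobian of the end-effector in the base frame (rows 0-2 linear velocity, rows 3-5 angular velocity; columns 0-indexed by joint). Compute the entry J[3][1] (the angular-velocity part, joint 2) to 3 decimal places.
-0.866

axis z_1 = (-0.8660,-0.5000,0.0000); lever o_n−o_1 = (-6.5622,-2.6340,3.0000)
cross product → J_v[:, 1] = (-1.5000,2.5981,-1.0000)
J_ω[:, 1] = z_1
entry J[3][1] = -0.8660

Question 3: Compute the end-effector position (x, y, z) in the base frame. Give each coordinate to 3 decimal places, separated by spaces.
-8.562 0.830 3.000

after link 1: o_1 = (-2.0000, 3.4641, 0.0000)
after link 2: o_2 = (-4.5981, 1.9641, 3.0000)
after link 3: o_3 = (-8.5622, 0.8301, 3.0000)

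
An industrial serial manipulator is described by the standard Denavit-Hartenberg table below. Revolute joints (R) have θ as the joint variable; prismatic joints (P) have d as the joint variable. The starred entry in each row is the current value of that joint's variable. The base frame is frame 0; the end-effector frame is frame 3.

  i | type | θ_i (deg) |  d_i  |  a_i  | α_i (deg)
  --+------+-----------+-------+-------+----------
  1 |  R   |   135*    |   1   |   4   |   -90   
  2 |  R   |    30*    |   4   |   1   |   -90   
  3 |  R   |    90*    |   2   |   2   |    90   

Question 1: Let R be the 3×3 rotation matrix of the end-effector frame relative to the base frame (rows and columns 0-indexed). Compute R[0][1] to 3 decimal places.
End-effector y-axis (col 1 of R) = (0.3536,-0.3536,-0.8660)
R[0][1] = 0.3536

0.354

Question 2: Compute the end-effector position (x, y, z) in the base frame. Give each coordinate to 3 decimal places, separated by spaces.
after link 1: o_1 = (-2.8284, 2.8284, 1.0000)
after link 2: o_2 = (-6.2692, 0.6124, 0.5000)
after link 3: o_3 = (-4.1479, 1.3195, -1.2321)

-4.148 1.319 -1.232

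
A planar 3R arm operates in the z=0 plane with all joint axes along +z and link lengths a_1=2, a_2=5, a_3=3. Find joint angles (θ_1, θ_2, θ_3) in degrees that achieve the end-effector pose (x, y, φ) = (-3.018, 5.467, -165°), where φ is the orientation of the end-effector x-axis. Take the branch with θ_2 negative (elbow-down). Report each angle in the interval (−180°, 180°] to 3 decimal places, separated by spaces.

135.013 -60.016 120.003

wrist centre = target − a_3·(cos φ, sin φ) = (-0.1202, 6.2435)
cos θ_2 = (38.9952−2²−5²)/(2·2·5) = 0.4998; θ_2 = -60.0158° (elbow-down)
β = atan2(6.2435,-0.1202) = 91.1031°; ψ = atan2(-4.3308,4.4988) = -43.9101°
θ_1 = β − ψ = 135.0132°
θ_3 = φ − θ_1 − θ_2 = 120.0026° (wrapped to (-180°,180°])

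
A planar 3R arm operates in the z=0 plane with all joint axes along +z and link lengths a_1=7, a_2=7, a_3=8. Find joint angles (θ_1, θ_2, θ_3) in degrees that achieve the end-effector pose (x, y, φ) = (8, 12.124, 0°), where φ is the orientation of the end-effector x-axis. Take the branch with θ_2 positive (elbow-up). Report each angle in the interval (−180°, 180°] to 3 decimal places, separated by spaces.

wrist centre = target − a_3·(cos φ, sin φ) = (0.0000, 12.1240)
cos θ_2 = (146.9914−7²−7²)/(2·7·7) = 0.4999; θ_2 = 60.0058° (elbow-up)
β = atan2(12.1240,0.0000) = 90.0000°; ψ = atan2(6.0625,10.4994) = 30.0029°
θ_1 = β − ψ = 59.9971°
θ_3 = φ − θ_1 − θ_2 = -120.0029° (wrapped to (-180°,180°])

59.997 60.006 -120.003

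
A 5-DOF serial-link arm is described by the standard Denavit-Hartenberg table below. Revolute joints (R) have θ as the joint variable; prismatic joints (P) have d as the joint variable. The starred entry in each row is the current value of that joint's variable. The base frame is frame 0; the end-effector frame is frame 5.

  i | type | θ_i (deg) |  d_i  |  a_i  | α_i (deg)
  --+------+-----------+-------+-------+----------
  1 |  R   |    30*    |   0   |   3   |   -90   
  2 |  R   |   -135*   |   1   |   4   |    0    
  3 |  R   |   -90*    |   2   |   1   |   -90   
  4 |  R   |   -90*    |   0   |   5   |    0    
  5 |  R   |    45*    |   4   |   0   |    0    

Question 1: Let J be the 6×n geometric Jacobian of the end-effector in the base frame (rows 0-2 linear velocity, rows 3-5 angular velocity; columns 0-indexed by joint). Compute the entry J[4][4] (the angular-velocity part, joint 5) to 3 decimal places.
-0.354

axis z_4 = (-0.6124,-0.3536,0.7071); lever o_n−o_4 = (-2.4495,-1.4142,2.8284)
cross product → J_v[:, 4] = (0.0000,0.0000,0.0000)
J_ω[:, 4] = z_4
entry J[4][4] = -0.3536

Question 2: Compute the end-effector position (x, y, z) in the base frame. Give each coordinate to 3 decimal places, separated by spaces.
-6.913 5.246 4.950

after link 1: o_1 = (2.5981, 1.5000, 0.0000)
after link 2: o_2 = (-0.3514, 0.9518, 2.8284)
after link 3: o_3 = (-1.9638, 2.3303, 2.1213)
after link 4: o_4 = (-4.4638, 6.6604, 2.1213)
after link 5: o_5 = (-6.9133, 5.2462, 4.9497)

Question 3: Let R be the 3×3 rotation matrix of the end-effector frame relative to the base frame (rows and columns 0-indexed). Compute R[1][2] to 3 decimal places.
-0.354

End-effector z-axis (col 2 of R) = (-0.6124,-0.3536,0.7071)
R[1][2] = -0.3536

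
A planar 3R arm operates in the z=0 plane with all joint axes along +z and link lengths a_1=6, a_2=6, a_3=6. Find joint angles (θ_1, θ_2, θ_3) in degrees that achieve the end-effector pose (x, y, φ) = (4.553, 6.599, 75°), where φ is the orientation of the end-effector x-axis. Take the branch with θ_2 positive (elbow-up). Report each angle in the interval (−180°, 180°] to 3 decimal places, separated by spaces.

-60.008 150.000 -14.993

wrist centre = target − a_3·(cos φ, sin φ) = (3.0001, 0.8034)
cos θ_2 = (9.6460−6²−6²)/(2·6·6) = -0.8660; θ_2 = 150.0002° (elbow-up)
β = atan2(0.8034,3.0001) = 14.9924°; ψ = atan2(3.0000,0.8038) = 75.0001°
θ_1 = β − ψ = -60.0077°
θ_3 = φ − θ_1 − θ_2 = -14.9925° (wrapped to (-180°,180°])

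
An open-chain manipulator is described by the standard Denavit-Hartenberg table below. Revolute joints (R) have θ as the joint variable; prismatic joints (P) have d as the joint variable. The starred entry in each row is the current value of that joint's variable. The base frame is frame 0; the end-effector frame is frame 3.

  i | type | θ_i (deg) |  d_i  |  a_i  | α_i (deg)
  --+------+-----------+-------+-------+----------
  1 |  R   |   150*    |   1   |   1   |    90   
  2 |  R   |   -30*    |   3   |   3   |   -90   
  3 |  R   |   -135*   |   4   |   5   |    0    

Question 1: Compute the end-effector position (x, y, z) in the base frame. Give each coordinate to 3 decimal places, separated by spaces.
1.071 6.928 4.732

after link 1: o_1 = (-0.8660, 0.5000, 1.0000)
after link 2: o_2 = (-1.6160, 4.3971, -0.5000)
after link 3: o_3 = (1.0713, 6.9280, 4.7319)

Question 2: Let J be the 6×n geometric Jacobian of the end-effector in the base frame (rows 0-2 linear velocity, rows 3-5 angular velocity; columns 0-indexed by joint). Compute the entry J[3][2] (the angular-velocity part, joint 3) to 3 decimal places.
-0.433

axis z_2 = (-0.4330,0.2500,0.8660); lever o_n−o_2 = (2.6874,2.5309,5.2319)
cross product → J_v[:, 2] = (-0.8839,4.5928,-1.7678)
J_ω[:, 2] = z_2
entry J[3][2] = -0.4330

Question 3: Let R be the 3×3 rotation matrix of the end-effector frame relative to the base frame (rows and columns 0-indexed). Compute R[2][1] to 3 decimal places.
-0.354

End-effector y-axis (col 1 of R) = (-0.1768,0.9186,-0.3536)
R[2][1] = -0.3536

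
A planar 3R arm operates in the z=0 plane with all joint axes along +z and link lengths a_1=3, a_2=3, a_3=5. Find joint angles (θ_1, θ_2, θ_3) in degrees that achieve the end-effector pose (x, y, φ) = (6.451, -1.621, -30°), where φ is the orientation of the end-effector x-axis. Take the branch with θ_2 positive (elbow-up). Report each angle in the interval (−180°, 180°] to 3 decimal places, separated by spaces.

-44.991 135.006 -120.015

wrist centre = target − a_3·(cos φ, sin φ) = (2.1209, 0.8790)
cos θ_2 = (5.2707−3²−3²)/(2·3·3) = -0.7072; θ_2 = 135.0060° (elbow-up)
β = atan2(0.8790,2.1209) = 22.5117°; ψ = atan2(2.1211,0.8785) = 67.5030°
θ_1 = β − ψ = -44.9913°
θ_3 = φ − θ_1 − θ_2 = -120.0147° (wrapped to (-180°,180°])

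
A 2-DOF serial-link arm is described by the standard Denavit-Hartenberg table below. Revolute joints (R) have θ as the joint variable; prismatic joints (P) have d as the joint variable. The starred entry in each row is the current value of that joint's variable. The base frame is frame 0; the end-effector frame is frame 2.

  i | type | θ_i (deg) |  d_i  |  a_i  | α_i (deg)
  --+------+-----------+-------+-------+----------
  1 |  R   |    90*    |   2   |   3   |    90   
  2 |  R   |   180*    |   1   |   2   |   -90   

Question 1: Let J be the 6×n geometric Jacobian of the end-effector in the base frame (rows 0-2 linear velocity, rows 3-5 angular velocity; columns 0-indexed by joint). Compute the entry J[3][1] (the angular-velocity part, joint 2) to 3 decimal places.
1.000

axis z_1 = (1.0000,-0.0000,0.0000); lever o_n−o_1 = (1.0000,-2.0000,0.0000)
cross product → J_v[:, 1] = (0.0000,-0.0000,-2.0000)
J_ω[:, 1] = z_1
entry J[3][1] = 1.0000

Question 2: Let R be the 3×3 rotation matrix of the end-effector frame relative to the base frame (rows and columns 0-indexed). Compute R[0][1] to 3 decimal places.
End-effector y-axis (col 1 of R) = (-1.0000,0.0000,-0.0000)
R[0][1] = -1.0000

-1.000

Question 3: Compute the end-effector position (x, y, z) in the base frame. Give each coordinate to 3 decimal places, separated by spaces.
after link 1: o_1 = (0.0000, 3.0000, 2.0000)
after link 2: o_2 = (1.0000, 1.0000, 2.0000)

1.000 1.000 2.000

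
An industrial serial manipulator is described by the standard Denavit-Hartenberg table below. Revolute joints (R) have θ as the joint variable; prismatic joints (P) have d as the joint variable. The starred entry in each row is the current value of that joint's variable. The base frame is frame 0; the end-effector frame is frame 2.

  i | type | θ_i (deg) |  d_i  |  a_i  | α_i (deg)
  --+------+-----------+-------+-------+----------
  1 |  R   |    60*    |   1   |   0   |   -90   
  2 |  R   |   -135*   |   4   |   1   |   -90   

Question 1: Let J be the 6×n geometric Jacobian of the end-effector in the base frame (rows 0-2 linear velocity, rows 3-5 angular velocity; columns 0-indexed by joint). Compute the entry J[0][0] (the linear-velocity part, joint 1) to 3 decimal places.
axis z_0 = ẑ; lever o_n−o_0 = (-3.8177,1.3876,1.7071)
cross product → J_v[:, 0] = (-1.3876,-3.8177,0.0000)
J_ω[:, 0] = z_0
entry J[0][0] = -1.3876

-1.388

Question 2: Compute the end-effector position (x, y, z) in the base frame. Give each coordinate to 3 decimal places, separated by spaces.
after link 1: o_1 = (0.0000, 0.0000, 1.0000)
after link 2: o_2 = (-3.8177, 1.3876, 1.7071)

-3.818 1.388 1.707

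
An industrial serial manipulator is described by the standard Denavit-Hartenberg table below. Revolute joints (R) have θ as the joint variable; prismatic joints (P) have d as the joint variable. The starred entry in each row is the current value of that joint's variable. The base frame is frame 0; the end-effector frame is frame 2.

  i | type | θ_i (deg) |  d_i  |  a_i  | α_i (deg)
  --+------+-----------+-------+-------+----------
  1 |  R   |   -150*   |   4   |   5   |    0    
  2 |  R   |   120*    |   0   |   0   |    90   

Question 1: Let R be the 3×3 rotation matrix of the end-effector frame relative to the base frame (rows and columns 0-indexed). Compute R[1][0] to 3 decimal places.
-0.500

End-effector x-axis (col 0 of R) = (0.8660,-0.5000,0.0000)
R[1][0] = -0.5000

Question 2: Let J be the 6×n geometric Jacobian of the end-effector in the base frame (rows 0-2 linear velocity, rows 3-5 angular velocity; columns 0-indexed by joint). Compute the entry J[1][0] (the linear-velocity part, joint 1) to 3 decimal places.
-4.330

axis z_0 = ẑ; lever o_n−o_0 = (-4.3301,-2.5000,4.0000)
cross product → J_v[:, 0] = (2.5000,-4.3301,0.0000)
J_ω[:, 0] = z_0
entry J[1][0] = -4.3301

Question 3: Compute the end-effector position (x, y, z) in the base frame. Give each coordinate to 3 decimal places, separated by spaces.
-4.330 -2.500 4.000

after link 1: o_1 = (-4.3301, -2.5000, 4.0000)
after link 2: o_2 = (-4.3301, -2.5000, 4.0000)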